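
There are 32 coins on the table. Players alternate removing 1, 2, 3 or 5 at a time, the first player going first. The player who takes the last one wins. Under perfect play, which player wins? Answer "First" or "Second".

Mark each pile size as W (mover wins) or L (mover loses):
i:   0  1  2  3  4  5  6  7  8  9 10 11 12 13 14 15 16 17 18 19 20 21 22 23 24 25 26 27 28 29 30 31 32
     L  W  W  W  L  W  W  W  L  W  W  W  L  W  W  W  L  W  W  W  L  W  W  W  L  W  W  W  L  W  W  W  L
Position 32 is L, so the second player wins.

Second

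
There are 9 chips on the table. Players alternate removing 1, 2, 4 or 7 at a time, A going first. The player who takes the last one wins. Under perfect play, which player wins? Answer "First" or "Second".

Second

W/L table (W = player to move can force a win):
i:   0  1  2  3  4  5  6  7  8  9
     L  W  W  L  W  W  L  W  W  L
Position 9 is L, so the second player wins.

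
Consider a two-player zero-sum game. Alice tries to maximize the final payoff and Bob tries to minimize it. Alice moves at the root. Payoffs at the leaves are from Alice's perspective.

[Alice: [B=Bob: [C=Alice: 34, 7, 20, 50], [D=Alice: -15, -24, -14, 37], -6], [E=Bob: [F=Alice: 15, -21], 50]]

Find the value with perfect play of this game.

15

C (Alice): max(34, 7, 20, 50) = 50
D (Alice): max(-15, -24, -14, 37) = 37
B (Bob): min(50, 37, -6) = -6
F (Alice): max(15, -21) = 15
E (Bob): min(15, 50) = 15
Root (Alice): max(-6, 15) = 15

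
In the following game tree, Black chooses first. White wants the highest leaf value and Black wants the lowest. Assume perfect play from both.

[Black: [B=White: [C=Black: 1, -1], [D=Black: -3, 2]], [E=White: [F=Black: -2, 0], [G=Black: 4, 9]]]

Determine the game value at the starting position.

C (Black): min(1, -1) = -1
D (Black): min(-3, 2) = -3
B (White): max(-1, -3) = -1
F (Black): min(-2, 0) = -2
G (Black): min(4, 9) = 4
E (White): max(-2, 4) = 4
Root (Black): min(-1, 4) = -1

-1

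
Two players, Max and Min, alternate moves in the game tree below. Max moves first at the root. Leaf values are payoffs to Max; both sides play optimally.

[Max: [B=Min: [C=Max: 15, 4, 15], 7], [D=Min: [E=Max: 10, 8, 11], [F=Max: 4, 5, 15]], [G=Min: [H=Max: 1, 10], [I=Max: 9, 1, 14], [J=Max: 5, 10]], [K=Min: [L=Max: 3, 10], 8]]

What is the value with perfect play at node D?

11

E: max(10, 8, 11) = 11
F: max(4, 5, 15) = 15
D: min(11, 15) = 11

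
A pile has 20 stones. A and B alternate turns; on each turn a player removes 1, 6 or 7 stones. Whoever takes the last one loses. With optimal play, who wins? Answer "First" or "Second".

First

Positions where the player to move wins (W) vs loses (L):
i:   0  1  2  3  4  5  6  7  8  9 10 11 12 13 14 15 16 17 18 19 20
     W  L  W  L  W  L  W  W  W  W  W  W  W  L  W  L  W  L  W  W  W
Position 20 is W, so the first player wins.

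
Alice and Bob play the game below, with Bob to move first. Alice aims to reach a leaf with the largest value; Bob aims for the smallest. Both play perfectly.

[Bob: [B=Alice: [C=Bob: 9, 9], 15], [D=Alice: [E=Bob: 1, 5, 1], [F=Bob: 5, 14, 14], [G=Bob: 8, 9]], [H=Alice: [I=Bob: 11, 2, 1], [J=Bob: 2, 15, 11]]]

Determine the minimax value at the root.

2

C (Bob): min(9, 9) = 9
B (Alice): max(9, 15) = 15
E (Bob): min(1, 5, 1) = 1
F (Bob): min(5, 14, 14) = 5
G (Bob): min(8, 9) = 8
D (Alice): max(1, 5, 8) = 8
I (Bob): min(11, 2, 1) = 1
J (Bob): min(2, 15, 11) = 2
H (Alice): max(1, 2) = 2
Root (Bob): min(15, 8, 2) = 2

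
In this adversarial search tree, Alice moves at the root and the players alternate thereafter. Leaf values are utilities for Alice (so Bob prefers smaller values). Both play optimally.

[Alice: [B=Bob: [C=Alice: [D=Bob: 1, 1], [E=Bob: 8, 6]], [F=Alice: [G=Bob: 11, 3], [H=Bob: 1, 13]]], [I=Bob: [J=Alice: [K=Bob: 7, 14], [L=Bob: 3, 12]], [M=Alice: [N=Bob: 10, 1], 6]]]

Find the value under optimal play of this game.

D (Bob): min(1, 1) = 1
E (Bob): min(8, 6) = 6
C (Alice): max(1, 6) = 6
G (Bob): min(11, 3) = 3
H (Bob): min(1, 13) = 1
F (Alice): max(3, 1) = 3
B (Bob): min(6, 3) = 3
K (Bob): min(7, 14) = 7
L (Bob): min(3, 12) = 3
J (Alice): max(7, 3) = 7
N (Bob): min(10, 1) = 1
M (Alice): max(1, 6) = 6
I (Bob): min(7, 6) = 6
Root (Alice): max(3, 6) = 6

6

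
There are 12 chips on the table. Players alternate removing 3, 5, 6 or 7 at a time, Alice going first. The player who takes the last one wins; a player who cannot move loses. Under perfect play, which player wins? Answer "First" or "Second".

Second

Mark each pile size as W (mover wins) or L (mover loses):
i:   0  1  2  3  4  5  6  7  8  9 10 11 12
     L  L  L  W  W  W  W  W  W  W  L  L  L
Position 12 is L, so the second player wins.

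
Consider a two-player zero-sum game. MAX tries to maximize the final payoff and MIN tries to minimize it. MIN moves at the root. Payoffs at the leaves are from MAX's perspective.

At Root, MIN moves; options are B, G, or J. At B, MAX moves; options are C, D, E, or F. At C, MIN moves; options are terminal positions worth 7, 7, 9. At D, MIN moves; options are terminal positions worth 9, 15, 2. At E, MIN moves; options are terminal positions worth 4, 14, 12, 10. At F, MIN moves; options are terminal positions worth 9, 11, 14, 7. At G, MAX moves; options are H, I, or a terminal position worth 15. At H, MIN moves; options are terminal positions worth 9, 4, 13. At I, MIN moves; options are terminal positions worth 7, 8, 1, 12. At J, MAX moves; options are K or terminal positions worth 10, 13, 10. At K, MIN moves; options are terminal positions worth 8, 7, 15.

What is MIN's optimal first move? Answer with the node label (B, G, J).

C (MIN): min(7, 7, 9) = 7
D (MIN): min(9, 15, 2) = 2
E (MIN): min(4, 14, 12, 10) = 4
F (MIN): min(9, 11, 14, 7) = 7
B (MAX): max(7, 2, 4, 7) = 7
H (MIN): min(9, 4, 13) = 4
I (MIN): min(7, 8, 1, 12) = 1
G (MAX): max(4, 1, 15) = 15
K (MIN): min(8, 7, 15) = 7
J (MAX): max(7, 10, 13, 10) = 13
Root (MIN): min(7, 15, 13) = 7
MIN picks the child with the lowest value: B (value 7).

B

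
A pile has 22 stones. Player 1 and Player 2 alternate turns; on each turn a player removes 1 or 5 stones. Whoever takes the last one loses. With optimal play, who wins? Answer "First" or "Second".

i:   0  1  2  3  4  5  6  7  8  9 10 11 12 13 14 15 16 17 18 19 20 21 22
     W  L  W  L  W  L  W  L  W  L  W  L  W  L  W  L  W  L  W  L  W  L  W
Position 22 is W, so the first player wins.

First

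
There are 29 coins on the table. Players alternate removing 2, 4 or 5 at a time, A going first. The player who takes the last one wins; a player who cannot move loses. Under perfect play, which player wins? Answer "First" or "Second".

Second

Compute winning (W) and losing (L) positions by backward induction:
i:   0  1  2  3  4  5  6  7  8  9 10 11 12 13 14 15 16 17 18 19 20 21 22 23 24 25 26 27 28 29
     L  L  W  W  W  W  W  L  L  W  W  W  W  W  L  L  W  W  W  W  W  L  L  W  W  W  W  W  L  L
Position 29 is L, so the second player wins.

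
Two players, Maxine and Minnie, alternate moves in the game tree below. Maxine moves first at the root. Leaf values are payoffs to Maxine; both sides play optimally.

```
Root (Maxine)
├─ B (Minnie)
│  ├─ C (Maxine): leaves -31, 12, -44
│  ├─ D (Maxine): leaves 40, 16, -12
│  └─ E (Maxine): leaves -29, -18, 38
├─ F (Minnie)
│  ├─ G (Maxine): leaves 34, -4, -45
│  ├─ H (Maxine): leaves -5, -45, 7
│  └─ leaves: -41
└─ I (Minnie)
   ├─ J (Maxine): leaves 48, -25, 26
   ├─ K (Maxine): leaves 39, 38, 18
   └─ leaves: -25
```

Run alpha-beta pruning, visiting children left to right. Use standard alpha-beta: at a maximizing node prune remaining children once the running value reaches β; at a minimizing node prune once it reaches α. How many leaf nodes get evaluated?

C [α=-∞,β=+∞]: v=12
D [α=-∞,β=12]: v=40 after child 1 ≥ β → β-cutoff, skip 2
E [α=-∞,β=12]: v=38
B [α=-∞,β=+∞]: v=12
G [α=12,β=+∞]: v=34
H [α=12,β=34]: v=7
F [α=12,β=+∞]: v=7 after child 2 ≤ α → α-cutoff, skip 1
J [α=12,β=+∞]: v=48
K [α=12,β=48]: v=39
I [α=12,β=+∞]: v=-25
Root [α=-∞,β=+∞]: v=12
Leaves evaluated: 20 of 23.

20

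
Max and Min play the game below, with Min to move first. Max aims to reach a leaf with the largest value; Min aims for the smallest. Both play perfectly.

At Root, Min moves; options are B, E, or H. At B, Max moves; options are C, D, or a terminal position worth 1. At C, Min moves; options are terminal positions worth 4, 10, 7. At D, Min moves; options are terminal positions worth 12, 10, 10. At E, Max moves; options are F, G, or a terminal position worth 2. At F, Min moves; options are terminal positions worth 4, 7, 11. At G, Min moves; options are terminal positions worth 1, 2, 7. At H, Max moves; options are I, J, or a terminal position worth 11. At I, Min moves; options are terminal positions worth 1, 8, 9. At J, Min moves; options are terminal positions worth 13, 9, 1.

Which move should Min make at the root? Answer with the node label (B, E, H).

C (Min): min(4, 10, 7) = 4
D (Min): min(12, 10, 10) = 10
B (Max): max(4, 10, 1) = 10
F (Min): min(4, 7, 11) = 4
G (Min): min(1, 2, 7) = 1
E (Max): max(4, 1, 2) = 4
I (Min): min(1, 8, 9) = 1
J (Min): min(13, 9, 1) = 1
H (Max): max(1, 1, 11) = 11
Root (Min): min(10, 4, 11) = 4
Min picks the child with the lowest value: E (value 4).

E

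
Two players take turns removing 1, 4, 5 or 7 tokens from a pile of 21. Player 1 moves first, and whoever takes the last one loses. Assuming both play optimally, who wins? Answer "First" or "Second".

Compute winning (W) and losing (L) positions by backward induction:
i:   0  1  2  3  4  5  6  7  8  9 10 11 12 13 14 15 16 17 18 19 20 21
     W  L  W  L  W  W  W  W  W  L  W  L  W  W  W  W  W  L  W  L  W  W
Position 21 is W, so the first player wins.

First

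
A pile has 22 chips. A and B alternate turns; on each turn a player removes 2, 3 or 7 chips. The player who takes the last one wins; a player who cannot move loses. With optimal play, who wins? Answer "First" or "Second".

Positions where the player to move wins (W) vs loses (L):
i:   0  1  2  3  4  5  6  7  8  9 10 11 12 13 14 15 16 17 18 19 20 21 22
     L  L  W  W  W  L  L  W  W  W  L  L  W  W  W  L  L  W  W  W  L  L  W
Position 22 is W, so the first player wins.

First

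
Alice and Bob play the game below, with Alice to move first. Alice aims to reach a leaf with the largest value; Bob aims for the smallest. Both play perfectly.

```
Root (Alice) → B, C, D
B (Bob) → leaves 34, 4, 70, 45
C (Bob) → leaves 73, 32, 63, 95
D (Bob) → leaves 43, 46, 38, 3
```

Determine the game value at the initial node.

32

B (Bob): min(34, 4, 70, 45) = 4
C (Bob): min(73, 32, 63, 95) = 32
D (Bob): min(43, 46, 38, 3) = 3
Root (Alice): max(4, 32, 3) = 32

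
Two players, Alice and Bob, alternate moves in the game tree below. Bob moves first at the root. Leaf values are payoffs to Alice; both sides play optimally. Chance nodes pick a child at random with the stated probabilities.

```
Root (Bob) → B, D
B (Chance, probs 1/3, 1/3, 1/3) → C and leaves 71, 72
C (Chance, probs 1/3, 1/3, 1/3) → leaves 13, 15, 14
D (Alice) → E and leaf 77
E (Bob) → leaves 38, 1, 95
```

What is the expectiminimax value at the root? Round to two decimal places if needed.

C (Chance): 1/3·13 + 1/3·15 + 1/3·14 = 14
B (Chance): 1/3·14 + 1/3·71 + 1/3·72 = 52.33
E (Bob): min(38, 1, 95) = 1
D (Alice): max(1, 77) = 77
Root (Bob): min(52.33, 77) = 52.33

52.33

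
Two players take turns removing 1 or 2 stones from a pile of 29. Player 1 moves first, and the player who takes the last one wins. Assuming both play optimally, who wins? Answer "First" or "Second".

Compute winning (W) and losing (L) positions by backward induction:
i:   0  1  2  3  4  5  6  7  8  9 10 11 12 13 14 15 16 17 18 19 20 21 22 23 24 25 26 27 28 29
     L  W  W  L  W  W  L  W  W  L  W  W  L  W  W  L  W  W  L  W  W  L  W  W  L  W  W  L  W  W
Position 29 is W, so the first player wins.

First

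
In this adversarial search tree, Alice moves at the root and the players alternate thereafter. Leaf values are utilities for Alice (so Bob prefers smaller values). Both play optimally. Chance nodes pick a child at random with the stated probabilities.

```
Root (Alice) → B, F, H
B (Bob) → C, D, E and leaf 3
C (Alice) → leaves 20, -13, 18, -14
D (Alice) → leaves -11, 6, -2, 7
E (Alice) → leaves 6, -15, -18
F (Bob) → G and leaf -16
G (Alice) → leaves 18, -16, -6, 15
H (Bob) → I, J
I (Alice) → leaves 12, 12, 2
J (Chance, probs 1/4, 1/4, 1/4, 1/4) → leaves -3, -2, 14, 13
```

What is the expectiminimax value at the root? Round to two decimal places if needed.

5.5

C (Alice): max(20, -13, 18, -14) = 20
D (Alice): max(-11, 6, -2, 7) = 7
E (Alice): max(6, -15, -18) = 6
B (Bob): min(20, 7, 6, 3) = 3
G (Alice): max(18, -16, -6, 15) = 18
F (Bob): min(18, -16) = -16
I (Alice): max(12, 12, 2) = 12
J (Chance): 1/4·-3 + 1/4·-2 + 1/4·14 + 1/4·13 = 5.5
H (Bob): min(12, 5.5) = 5.5
Root (Alice): max(3, -16, 5.5) = 5.5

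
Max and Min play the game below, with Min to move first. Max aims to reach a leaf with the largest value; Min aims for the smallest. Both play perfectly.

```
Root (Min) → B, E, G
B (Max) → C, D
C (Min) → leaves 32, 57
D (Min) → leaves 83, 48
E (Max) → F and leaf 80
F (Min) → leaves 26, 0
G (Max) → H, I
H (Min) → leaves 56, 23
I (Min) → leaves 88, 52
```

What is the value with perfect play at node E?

80

F: min(26, 0) = 0
E: max(0, 80) = 80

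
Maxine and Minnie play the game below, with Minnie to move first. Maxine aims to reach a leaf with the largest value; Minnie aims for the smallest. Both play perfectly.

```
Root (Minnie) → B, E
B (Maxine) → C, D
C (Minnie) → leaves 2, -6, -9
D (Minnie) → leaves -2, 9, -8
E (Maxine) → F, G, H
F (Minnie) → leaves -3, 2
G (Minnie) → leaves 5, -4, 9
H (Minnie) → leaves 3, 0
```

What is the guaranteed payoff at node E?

0

F: min(-3, 2) = -3
G: min(5, -4, 9) = -4
H: min(3, 0) = 0
E: max(-3, -4, 0) = 0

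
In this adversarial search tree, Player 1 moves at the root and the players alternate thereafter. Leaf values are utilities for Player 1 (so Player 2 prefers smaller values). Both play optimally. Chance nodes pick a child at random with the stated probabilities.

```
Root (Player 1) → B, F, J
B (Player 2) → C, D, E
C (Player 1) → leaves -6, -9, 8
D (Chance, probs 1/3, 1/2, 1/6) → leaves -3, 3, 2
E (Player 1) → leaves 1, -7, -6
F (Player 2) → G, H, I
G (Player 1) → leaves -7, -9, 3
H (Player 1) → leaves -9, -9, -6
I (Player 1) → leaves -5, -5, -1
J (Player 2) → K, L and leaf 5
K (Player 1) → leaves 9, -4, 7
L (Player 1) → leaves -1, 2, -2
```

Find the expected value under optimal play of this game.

C (Player 1): max(-6, -9, 8) = 8
D (Chance): 1/3·-3 + 1/2·3 + 1/6·2 = 0.83
E (Player 1): max(1, -7, -6) = 1
B (Player 2): min(8, 0.83, 1) = 0.83
G (Player 1): max(-7, -9, 3) = 3
H (Player 1): max(-9, -9, -6) = -6
I (Player 1): max(-5, -5, -1) = -1
F (Player 2): min(3, -6, -1) = -6
K (Player 1): max(9, -4, 7) = 9
L (Player 1): max(-1, 2, -2) = 2
J (Player 2): min(9, 2, 5) = 2
Root (Player 1): max(0.83, -6, 2) = 2

2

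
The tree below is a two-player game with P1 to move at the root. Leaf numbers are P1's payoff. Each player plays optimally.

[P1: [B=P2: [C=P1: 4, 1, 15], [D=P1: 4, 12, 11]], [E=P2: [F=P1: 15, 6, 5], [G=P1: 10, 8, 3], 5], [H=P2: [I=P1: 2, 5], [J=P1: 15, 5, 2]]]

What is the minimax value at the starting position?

C (P1): max(4, 1, 15) = 15
D (P1): max(4, 12, 11) = 12
B (P2): min(15, 12) = 12
F (P1): max(15, 6, 5) = 15
G (P1): max(10, 8, 3) = 10
E (P2): min(15, 10, 5) = 5
I (P1): max(2, 5) = 5
J (P1): max(15, 5, 2) = 15
H (P2): min(5, 15) = 5
Root (P1): max(12, 5, 5) = 12

12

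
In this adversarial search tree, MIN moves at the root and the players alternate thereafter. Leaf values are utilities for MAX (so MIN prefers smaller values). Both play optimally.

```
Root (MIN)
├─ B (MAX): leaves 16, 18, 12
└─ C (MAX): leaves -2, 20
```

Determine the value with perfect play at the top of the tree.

B (MAX): max(16, 18, 12) = 18
C (MAX): max(-2, 20) = 20
Root (MIN): min(18, 20) = 18

18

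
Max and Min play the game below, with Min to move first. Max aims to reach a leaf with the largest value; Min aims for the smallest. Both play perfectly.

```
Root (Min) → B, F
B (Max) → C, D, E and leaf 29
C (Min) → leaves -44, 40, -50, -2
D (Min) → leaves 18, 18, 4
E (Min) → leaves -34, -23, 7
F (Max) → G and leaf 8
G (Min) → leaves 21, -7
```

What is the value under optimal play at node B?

29

C: min(-44, 40, -50, -2) = -50
D: min(18, 18, 4) = 4
E: min(-34, -23, 7) = -34
B: max(-50, 4, -34, 29) = 29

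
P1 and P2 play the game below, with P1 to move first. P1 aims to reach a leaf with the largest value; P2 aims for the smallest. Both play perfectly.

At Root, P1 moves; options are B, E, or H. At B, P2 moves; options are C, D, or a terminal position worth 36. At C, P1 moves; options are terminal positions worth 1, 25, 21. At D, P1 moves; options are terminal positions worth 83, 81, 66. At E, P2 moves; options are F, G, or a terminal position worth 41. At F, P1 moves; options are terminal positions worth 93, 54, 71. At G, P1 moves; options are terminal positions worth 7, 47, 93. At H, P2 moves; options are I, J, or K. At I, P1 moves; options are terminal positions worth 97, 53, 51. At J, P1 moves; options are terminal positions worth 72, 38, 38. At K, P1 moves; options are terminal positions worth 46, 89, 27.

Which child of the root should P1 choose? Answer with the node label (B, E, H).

H

C (P1): max(1, 25, 21) = 25
D (P1): max(83, 81, 66) = 83
B (P2): min(25, 83, 36) = 25
F (P1): max(93, 54, 71) = 93
G (P1): max(7, 47, 93) = 93
E (P2): min(93, 93, 41) = 41
I (P1): max(97, 53, 51) = 97
J (P1): max(72, 38, 38) = 72
K (P1): max(46, 89, 27) = 89
H (P2): min(97, 72, 89) = 72
Root (P1): max(25, 41, 72) = 72
P1 picks the child with the highest value: H (value 72).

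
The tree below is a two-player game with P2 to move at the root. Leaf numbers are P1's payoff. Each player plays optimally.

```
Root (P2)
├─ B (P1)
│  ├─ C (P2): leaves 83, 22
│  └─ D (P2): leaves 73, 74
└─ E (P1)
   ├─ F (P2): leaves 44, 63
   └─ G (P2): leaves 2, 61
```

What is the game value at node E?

F: min(44, 63) = 44
G: min(2, 61) = 2
E: max(44, 2) = 44

44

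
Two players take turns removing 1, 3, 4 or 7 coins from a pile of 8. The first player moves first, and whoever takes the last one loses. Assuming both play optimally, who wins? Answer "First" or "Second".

First

W/L table (W = player to move can force a win):
i:   0  1  2  3  4  5  6  7  8
     W  L  W  L  W  W  W  W  W
Position 8 is W, so the first player wins.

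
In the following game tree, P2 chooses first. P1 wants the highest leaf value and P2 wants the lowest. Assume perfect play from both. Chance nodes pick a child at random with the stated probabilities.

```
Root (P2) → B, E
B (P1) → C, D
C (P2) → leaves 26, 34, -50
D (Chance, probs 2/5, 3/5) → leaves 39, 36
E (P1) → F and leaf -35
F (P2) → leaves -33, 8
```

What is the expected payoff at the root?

-33

C (P2): min(26, 34, -50) = -50
D (Chance): 2/5·39 + 3/5·36 = 37.2
B (P1): max(-50, 37.2) = 37.2
F (P2): min(-33, 8) = -33
E (P1): max(-33, -35) = -33
Root (P2): min(37.2, -33) = -33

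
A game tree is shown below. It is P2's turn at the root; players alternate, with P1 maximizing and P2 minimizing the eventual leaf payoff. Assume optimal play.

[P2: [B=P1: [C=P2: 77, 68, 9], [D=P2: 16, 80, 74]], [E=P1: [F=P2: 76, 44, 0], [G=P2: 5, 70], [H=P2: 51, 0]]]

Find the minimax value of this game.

5

C (P2): min(77, 68, 9) = 9
D (P2): min(16, 80, 74) = 16
B (P1): max(9, 16) = 16
F (P2): min(76, 44, 0) = 0
G (P2): min(5, 70) = 5
H (P2): min(51, 0) = 0
E (P1): max(0, 5, 0) = 5
Root (P2): min(16, 5) = 5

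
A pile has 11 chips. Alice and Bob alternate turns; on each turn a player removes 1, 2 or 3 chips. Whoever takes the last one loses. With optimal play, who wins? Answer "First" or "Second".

W/L table (W = player to move can force a win):
i:   0  1  2  3  4  5  6  7  8  9 10 11
     W  L  W  W  W  L  W  W  W  L  W  W
Position 11 is W, so the first player wins.

First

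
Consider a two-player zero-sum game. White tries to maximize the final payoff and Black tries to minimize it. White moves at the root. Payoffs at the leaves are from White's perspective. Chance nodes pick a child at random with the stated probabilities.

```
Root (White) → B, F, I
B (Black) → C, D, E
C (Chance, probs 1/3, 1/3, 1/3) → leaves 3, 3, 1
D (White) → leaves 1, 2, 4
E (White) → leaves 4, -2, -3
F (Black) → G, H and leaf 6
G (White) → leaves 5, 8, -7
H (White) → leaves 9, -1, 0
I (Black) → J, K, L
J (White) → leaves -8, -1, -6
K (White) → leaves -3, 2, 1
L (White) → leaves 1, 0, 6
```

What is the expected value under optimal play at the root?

6

C (Chance): 1/3·3 + 1/3·3 + 1/3·1 = 2.33
D (White): max(1, 2, 4) = 4
E (White): max(4, -2, -3) = 4
B (Black): min(2.33, 4, 4) = 2.33
G (White): max(5, 8, -7) = 8
H (White): max(9, -1, 0) = 9
F (Black): min(8, 9, 6) = 6
J (White): max(-8, -1, -6) = -1
K (White): max(-3, 2, 1) = 2
L (White): max(1, 0, 6) = 6
I (Black): min(-1, 2, 6) = -1
Root (White): max(2.33, 6, -1) = 6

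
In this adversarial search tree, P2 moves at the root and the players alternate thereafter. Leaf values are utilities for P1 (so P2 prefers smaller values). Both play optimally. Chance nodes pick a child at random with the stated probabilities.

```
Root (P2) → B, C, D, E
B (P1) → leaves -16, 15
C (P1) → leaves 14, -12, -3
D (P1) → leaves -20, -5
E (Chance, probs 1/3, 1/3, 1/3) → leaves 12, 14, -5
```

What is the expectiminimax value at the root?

-5

B (P1): max(-16, 15) = 15
C (P1): max(14, -12, -3) = 14
D (P1): max(-20, -5) = -5
E (Chance): 1/3·12 + 1/3·14 + 1/3·-5 = 7
Root (P2): min(15, 14, -5, 7) = -5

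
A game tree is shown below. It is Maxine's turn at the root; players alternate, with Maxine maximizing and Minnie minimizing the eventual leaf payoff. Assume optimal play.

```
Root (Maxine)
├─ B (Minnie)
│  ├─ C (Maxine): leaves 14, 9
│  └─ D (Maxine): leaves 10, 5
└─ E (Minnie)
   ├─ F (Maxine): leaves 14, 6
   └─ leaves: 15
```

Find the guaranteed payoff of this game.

C (Maxine): max(14, 9) = 14
D (Maxine): max(10, 5) = 10
B (Minnie): min(14, 10) = 10
F (Maxine): max(14, 6) = 14
E (Minnie): min(14, 15) = 14
Root (Maxine): max(10, 14) = 14

14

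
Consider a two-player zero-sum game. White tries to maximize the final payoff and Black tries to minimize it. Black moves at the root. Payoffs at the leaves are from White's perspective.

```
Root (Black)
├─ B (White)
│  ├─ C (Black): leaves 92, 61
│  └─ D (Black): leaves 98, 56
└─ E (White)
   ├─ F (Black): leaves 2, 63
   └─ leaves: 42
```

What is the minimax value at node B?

61

C: min(92, 61) = 61
D: min(98, 56) = 56
B: max(61, 56) = 61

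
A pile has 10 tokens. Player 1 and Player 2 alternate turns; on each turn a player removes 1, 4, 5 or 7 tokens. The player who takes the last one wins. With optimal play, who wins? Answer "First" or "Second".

i:   0  1  2  3  4  5  6  7  8  9 10
     L  W  L  W  W  W  W  W  L  W  L
Position 10 is L, so the second player wins.

Second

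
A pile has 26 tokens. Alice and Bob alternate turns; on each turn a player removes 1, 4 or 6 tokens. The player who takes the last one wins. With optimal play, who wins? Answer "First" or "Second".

Positions where the player to move wins (W) vs loses (L):
i:   0  1  2  3  4  5  6  7  8  9 10 11 12 13 14 15 16 17 18 19 20 21 22 23 24 25 26
     L  W  L  W  W  L  W  L  W  W  L  W  L  W  W  L  W  L  W  W  L  W  L  W  W  L  W
Position 26 is W, so the first player wins.

First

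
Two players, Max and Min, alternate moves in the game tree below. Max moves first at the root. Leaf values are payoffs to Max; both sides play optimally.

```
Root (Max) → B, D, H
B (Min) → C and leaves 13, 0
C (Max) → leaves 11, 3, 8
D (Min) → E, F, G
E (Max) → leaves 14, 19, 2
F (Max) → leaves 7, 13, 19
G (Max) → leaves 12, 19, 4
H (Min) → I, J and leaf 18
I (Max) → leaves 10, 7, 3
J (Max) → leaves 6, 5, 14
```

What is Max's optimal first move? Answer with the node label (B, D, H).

D

C (Max): max(11, 3, 8) = 11
B (Min): min(11, 13, 0) = 0
E (Max): max(14, 19, 2) = 19
F (Max): max(7, 13, 19) = 19
G (Max): max(12, 19, 4) = 19
D (Min): min(19, 19, 19) = 19
I (Max): max(10, 7, 3) = 10
J (Max): max(6, 5, 14) = 14
H (Min): min(10, 14, 18) = 10
Root (Max): max(0, 19, 10) = 19
Max picks the child with the highest value: D (value 19).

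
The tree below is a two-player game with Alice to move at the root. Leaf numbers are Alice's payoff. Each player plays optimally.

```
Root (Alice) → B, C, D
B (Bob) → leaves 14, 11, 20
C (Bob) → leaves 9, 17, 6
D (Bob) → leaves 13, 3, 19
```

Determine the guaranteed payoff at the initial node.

B (Bob): min(14, 11, 20) = 11
C (Bob): min(9, 17, 6) = 6
D (Bob): min(13, 3, 19) = 3
Root (Alice): max(11, 6, 3) = 11

11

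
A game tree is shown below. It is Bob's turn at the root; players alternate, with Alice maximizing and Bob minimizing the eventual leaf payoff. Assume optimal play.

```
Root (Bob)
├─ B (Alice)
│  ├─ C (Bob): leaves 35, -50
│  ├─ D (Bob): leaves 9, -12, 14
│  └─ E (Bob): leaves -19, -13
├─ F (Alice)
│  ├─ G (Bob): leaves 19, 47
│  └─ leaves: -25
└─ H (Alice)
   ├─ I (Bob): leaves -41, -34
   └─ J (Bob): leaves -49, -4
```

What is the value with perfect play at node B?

-12

C: min(35, -50) = -50
D: min(9, -12, 14) = -12
E: min(-19, -13) = -19
B: max(-50, -12, -19) = -12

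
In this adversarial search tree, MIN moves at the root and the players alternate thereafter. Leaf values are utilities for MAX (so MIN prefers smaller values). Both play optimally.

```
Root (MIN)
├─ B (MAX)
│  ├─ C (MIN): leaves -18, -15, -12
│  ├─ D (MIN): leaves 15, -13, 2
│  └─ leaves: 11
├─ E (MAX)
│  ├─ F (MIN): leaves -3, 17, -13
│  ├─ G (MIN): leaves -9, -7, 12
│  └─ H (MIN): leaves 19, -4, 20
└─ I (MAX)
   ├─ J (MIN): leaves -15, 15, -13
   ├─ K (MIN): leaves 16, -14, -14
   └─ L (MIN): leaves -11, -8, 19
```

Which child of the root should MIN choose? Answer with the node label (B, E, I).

C (MIN): min(-18, -15, -12) = -18
D (MIN): min(15, -13, 2) = -13
B (MAX): max(-18, -13, 11) = 11
F (MIN): min(-3, 17, -13) = -13
G (MIN): min(-9, -7, 12) = -9
H (MIN): min(19, -4, 20) = -4
E (MAX): max(-13, -9, -4) = -4
J (MIN): min(-15, 15, -13) = -15
K (MIN): min(16, -14, -14) = -14
L (MIN): min(-11, -8, 19) = -11
I (MAX): max(-15, -14, -11) = -11
Root (MIN): min(11, -4, -11) = -11
MIN picks the child with the lowest value: I (value -11).

I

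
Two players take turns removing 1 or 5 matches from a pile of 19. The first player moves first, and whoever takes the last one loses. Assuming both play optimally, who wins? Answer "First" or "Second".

Second

Positions where the player to move wins (W) vs loses (L):
i:   0  1  2  3  4  5  6  7  8  9 10 11 12 13 14 15 16 17 18 19
     W  L  W  L  W  L  W  L  W  L  W  L  W  L  W  L  W  L  W  L
Position 19 is L, so the second player wins.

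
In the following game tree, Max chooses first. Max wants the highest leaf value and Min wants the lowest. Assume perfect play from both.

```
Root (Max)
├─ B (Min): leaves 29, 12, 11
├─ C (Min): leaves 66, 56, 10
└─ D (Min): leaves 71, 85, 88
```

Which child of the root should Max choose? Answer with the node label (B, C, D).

D

B (Min): min(29, 12, 11) = 11
C (Min): min(66, 56, 10) = 10
D (Min): min(71, 85, 88) = 71
Root (Max): max(11, 10, 71) = 71
Max picks the child with the highest value: D (value 71).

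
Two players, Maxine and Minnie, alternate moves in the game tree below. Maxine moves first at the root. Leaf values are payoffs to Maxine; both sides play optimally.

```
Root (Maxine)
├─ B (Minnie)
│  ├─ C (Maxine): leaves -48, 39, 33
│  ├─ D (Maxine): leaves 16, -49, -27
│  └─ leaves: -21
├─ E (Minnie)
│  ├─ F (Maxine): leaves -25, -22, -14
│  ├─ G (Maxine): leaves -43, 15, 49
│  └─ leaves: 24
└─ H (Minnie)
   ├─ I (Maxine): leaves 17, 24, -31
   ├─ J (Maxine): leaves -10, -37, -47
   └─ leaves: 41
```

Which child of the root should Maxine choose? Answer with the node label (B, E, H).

C (Maxine): max(-48, 39, 33) = 39
D (Maxine): max(16, -49, -27) = 16
B (Minnie): min(39, 16, -21) = -21
F (Maxine): max(-25, -22, -14) = -14
G (Maxine): max(-43, 15, 49) = 49
E (Minnie): min(-14, 49, 24) = -14
I (Maxine): max(17, 24, -31) = 24
J (Maxine): max(-10, -37, -47) = -10
H (Minnie): min(24, -10, 41) = -10
Root (Maxine): max(-21, -14, -10) = -10
Maxine picks the child with the highest value: H (value -10).

H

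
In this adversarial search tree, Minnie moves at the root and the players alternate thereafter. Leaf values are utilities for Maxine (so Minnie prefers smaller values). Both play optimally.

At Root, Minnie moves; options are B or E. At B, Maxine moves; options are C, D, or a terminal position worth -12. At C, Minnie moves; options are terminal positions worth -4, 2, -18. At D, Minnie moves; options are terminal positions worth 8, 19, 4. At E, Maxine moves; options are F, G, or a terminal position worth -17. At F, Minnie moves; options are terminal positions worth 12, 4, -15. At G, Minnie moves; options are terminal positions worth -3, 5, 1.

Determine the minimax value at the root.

-3

C (Minnie): min(-4, 2, -18) = -18
D (Minnie): min(8, 19, 4) = 4
B (Maxine): max(-18, 4, -12) = 4
F (Minnie): min(12, 4, -15) = -15
G (Minnie): min(-3, 5, 1) = -3
E (Maxine): max(-15, -3, -17) = -3
Root (Minnie): min(4, -3) = -3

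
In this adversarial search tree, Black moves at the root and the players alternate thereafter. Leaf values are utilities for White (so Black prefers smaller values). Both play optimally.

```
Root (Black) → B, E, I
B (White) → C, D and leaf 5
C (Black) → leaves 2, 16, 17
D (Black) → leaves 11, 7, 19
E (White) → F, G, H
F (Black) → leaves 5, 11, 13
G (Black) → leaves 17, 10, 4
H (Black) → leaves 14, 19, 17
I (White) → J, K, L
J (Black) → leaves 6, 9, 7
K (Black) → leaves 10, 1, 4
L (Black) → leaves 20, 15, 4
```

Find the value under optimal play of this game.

C (Black): min(2, 16, 17) = 2
D (Black): min(11, 7, 19) = 7
B (White): max(2, 7, 5) = 7
F (Black): min(5, 11, 13) = 5
G (Black): min(17, 10, 4) = 4
H (Black): min(14, 19, 17) = 14
E (White): max(5, 4, 14) = 14
J (Black): min(6, 9, 7) = 6
K (Black): min(10, 1, 4) = 1
L (Black): min(20, 15, 4) = 4
I (White): max(6, 1, 4) = 6
Root (Black): min(7, 14, 6) = 6

6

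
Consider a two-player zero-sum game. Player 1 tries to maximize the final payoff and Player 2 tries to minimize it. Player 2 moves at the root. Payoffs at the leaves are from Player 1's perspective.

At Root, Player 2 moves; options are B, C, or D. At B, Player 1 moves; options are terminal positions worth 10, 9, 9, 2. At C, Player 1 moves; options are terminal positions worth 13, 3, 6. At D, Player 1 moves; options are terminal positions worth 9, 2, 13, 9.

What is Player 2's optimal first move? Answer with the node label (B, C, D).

B

B (Player 1): max(10, 9, 9, 2) = 10
C (Player 1): max(13, 3, 6) = 13
D (Player 1): max(9, 2, 13, 9) = 13
Root (Player 2): min(10, 13, 13) = 10
Player 2 picks the child with the lowest value: B (value 10).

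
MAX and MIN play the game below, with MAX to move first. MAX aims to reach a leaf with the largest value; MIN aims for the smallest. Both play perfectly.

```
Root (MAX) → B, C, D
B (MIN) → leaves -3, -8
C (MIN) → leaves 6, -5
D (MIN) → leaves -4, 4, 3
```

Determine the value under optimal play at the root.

-4

B (MIN): min(-3, -8) = -8
C (MIN): min(6, -5) = -5
D (MIN): min(-4, 4, 3) = -4
Root (MAX): max(-8, -5, -4) = -4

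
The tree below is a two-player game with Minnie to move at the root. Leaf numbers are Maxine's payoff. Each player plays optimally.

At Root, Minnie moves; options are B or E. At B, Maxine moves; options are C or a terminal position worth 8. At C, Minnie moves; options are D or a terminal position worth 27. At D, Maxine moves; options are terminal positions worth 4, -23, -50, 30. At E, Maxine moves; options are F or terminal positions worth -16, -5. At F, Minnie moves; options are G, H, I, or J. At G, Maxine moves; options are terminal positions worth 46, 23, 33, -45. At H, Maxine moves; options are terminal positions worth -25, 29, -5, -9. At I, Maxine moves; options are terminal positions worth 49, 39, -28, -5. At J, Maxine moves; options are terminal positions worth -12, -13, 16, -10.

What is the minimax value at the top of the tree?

16

D (Maxine): max(4, -23, -50, 30) = 30
C (Minnie): min(30, 27) = 27
B (Maxine): max(27, 8) = 27
G (Maxine): max(46, 23, 33, -45) = 46
H (Maxine): max(-25, 29, -5, -9) = 29
I (Maxine): max(49, 39, -28, -5) = 49
J (Maxine): max(-12, -13, 16, -10) = 16
F (Minnie): min(46, 29, 49, 16) = 16
E (Maxine): max(16, -16, -5) = 16
Root (Minnie): min(27, 16) = 16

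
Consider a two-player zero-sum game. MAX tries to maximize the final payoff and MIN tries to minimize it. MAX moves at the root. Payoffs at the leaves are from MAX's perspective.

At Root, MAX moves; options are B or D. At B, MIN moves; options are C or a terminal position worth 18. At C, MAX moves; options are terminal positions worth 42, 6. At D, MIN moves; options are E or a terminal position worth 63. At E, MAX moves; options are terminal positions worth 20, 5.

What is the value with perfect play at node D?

E: max(20, 5) = 20
D: min(20, 63) = 20

20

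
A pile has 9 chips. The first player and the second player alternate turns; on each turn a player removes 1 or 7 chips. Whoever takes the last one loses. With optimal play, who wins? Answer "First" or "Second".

Mark each pile size as W (mover wins) or L (mover loses):
i:   0  1  2  3  4  5  6  7  8  9
     W  L  W  L  W  L  W  L  W  L
Position 9 is L, so the second player wins.

Second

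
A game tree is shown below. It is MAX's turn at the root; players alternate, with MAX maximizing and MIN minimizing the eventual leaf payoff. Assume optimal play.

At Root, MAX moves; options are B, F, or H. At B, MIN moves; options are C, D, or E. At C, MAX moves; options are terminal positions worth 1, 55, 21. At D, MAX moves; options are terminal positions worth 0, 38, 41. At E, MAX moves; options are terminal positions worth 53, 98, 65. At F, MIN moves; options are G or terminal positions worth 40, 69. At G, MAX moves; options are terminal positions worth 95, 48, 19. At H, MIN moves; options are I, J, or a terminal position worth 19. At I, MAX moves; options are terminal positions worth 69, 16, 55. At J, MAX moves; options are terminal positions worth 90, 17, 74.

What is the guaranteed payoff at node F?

40

G: max(95, 48, 19) = 95
F: min(95, 40, 69) = 40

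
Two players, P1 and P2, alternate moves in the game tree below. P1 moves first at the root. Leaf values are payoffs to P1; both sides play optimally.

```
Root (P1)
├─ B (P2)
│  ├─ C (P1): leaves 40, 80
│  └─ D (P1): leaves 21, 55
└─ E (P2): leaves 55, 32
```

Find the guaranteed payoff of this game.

55

C (P1): max(40, 80) = 80
D (P1): max(21, 55) = 55
B (P2): min(80, 55) = 55
E (P2): min(55, 32) = 32
Root (P1): max(55, 32) = 55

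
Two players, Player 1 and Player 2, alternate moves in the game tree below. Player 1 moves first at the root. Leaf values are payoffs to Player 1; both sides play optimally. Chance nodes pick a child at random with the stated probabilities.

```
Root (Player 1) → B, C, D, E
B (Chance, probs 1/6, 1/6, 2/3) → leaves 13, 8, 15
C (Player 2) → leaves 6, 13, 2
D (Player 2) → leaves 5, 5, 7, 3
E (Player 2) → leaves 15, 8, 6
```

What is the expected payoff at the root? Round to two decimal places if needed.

B (Chance): 1/6·13 + 1/6·8 + 2/3·15 = 13.5
C (Player 2): min(6, 13, 2) = 2
D (Player 2): min(5, 5, 7, 3) = 3
E (Player 2): min(15, 8, 6) = 6
Root (Player 1): max(13.5, 2, 3, 6) = 13.5

13.5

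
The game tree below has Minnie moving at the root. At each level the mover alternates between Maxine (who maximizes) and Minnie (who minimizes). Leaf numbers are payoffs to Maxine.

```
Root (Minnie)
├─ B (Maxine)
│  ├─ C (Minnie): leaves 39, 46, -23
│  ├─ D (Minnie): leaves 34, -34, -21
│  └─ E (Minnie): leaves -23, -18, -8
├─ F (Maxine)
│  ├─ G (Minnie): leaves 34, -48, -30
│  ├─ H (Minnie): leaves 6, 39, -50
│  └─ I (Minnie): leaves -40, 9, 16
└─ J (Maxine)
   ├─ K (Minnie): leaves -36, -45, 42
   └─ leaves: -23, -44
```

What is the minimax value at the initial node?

-40

C (Minnie): min(39, 46, -23) = -23
D (Minnie): min(34, -34, -21) = -34
E (Minnie): min(-23, -18, -8) = -23
B (Maxine): max(-23, -34, -23) = -23
G (Minnie): min(34, -48, -30) = -48
H (Minnie): min(6, 39, -50) = -50
I (Minnie): min(-40, 9, 16) = -40
F (Maxine): max(-48, -50, -40) = -40
K (Minnie): min(-36, -45, 42) = -45
J (Maxine): max(-45, -23, -44) = -23
Root (Minnie): min(-23, -40, -23) = -40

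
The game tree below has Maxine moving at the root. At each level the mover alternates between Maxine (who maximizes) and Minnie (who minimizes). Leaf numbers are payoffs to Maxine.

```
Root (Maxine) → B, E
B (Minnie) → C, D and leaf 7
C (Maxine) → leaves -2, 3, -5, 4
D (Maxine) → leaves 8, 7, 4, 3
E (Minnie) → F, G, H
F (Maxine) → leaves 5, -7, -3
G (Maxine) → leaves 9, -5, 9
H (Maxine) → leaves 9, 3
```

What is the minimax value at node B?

4

C: max(-2, 3, -5, 4) = 4
D: max(8, 7, 4, 3) = 8
B: min(4, 8, 7) = 4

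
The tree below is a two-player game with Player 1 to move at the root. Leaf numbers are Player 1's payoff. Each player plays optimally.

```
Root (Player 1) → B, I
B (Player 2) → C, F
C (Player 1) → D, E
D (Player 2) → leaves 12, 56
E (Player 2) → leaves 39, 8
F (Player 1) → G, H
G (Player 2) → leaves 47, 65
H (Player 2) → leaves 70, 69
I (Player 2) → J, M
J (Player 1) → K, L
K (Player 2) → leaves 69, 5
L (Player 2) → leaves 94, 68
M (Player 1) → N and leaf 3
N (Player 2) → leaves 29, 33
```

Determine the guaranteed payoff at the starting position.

D (Player 2): min(12, 56) = 12
E (Player 2): min(39, 8) = 8
C (Player 1): max(12, 8) = 12
G (Player 2): min(47, 65) = 47
H (Player 2): min(70, 69) = 69
F (Player 1): max(47, 69) = 69
B (Player 2): min(12, 69) = 12
K (Player 2): min(69, 5) = 5
L (Player 2): min(94, 68) = 68
J (Player 1): max(5, 68) = 68
N (Player 2): min(29, 33) = 29
M (Player 1): max(29, 3) = 29
I (Player 2): min(68, 29) = 29
Root (Player 1): max(12, 29) = 29

29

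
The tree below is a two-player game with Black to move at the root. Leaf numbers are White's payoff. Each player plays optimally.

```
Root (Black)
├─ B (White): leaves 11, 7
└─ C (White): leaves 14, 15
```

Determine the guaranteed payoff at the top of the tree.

11

B (White): max(11, 7) = 11
C (White): max(14, 15) = 15
Root (Black): min(11, 15) = 11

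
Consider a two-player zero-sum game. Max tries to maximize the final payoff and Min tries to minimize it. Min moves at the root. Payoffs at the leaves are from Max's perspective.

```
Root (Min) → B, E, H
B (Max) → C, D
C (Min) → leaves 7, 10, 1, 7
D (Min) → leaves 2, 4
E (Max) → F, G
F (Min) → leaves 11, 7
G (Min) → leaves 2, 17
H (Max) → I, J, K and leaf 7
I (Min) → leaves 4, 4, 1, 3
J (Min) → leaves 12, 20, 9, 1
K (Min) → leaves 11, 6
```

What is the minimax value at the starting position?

C (Min): min(7, 10, 1, 7) = 1
D (Min): min(2, 4) = 2
B (Max): max(1, 2) = 2
F (Min): min(11, 7) = 7
G (Min): min(2, 17) = 2
E (Max): max(7, 2) = 7
I (Min): min(4, 4, 1, 3) = 1
J (Min): min(12, 20, 9, 1) = 1
K (Min): min(11, 6) = 6
H (Max): max(1, 1, 6, 7) = 7
Root (Min): min(2, 7, 7) = 2

2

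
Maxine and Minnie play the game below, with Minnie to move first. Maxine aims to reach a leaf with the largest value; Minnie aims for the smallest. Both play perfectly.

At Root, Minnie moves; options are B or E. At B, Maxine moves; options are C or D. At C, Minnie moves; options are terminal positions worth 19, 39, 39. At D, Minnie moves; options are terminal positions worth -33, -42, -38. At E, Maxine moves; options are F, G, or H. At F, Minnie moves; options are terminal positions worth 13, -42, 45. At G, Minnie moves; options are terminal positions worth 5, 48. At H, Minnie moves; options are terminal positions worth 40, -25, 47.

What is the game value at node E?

5

F: min(13, -42, 45) = -42
G: min(5, 48) = 5
H: min(40, -25, 47) = -25
E: max(-42, 5, -25) = 5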